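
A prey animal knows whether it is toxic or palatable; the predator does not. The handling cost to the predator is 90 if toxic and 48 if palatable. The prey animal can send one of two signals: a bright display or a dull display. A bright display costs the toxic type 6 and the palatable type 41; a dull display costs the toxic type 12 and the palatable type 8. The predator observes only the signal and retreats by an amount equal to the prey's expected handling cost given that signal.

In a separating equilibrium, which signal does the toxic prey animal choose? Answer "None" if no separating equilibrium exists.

None

Try toxic → bright display, palatable → dull display:
  Under separation the predator infers type exactly: bright display → toxic (pays 90), dull display → palatable (pays 48).
  Toxic: bright display gives 90 − 6 = 84; dull display gives 48 − 12 = 36. No deviation. ✓
  Palatable: dull display gives 48 − 8 = 40; bright display gives 90 − 41 = 49. Would deviate. ✗
Try toxic → dull display, palatable → bright display:
  Under separation the predator infers type exactly: dull display → toxic (pays 90), bright display → palatable (pays 48).
  Toxic: dull display gives 90 − 12 = 78; bright display gives 48 − 6 = 42. No deviation. ✓
  Palatable: bright display gives 48 − 41 = 7; dull display gives 90 − 8 = 82. Would deviate. ✗
Neither assignment is incentive-compatible.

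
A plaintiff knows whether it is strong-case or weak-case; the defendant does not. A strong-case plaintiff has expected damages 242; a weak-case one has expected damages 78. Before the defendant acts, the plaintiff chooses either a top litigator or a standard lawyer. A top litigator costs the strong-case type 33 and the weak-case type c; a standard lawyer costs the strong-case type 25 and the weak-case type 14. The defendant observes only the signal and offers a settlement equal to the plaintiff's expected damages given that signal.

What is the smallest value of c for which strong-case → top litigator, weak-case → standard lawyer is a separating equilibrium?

Under separation: top litigator → strong-case (pays 242); standard lawyer → weak-case (pays 78).
Strong-case: 242 − 33 = 209 ≥ 78 − 25 = 53. Holds regardless of c. ✓
Weak-case: 78 − 14 ≥ 242 − c, so c ≥ 242 − 64 = 178.

178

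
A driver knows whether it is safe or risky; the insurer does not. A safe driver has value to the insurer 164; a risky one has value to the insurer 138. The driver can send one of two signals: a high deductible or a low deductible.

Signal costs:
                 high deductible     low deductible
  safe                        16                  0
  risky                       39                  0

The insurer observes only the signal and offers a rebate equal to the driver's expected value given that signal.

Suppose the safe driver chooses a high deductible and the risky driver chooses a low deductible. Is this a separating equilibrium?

Under separation the insurer infers type exactly: high deductible → safe (pays 164), low deductible → risky (pays 138).
Safe: high deductible gives 164 − 16 = 148; low deductible gives 138 − 0 = 138. No deviation. ✓
Risky: low deductible gives 138 − 0 = 138; high deductible gives 164 − 39 = 125. No deviation. ✓
Both incentive constraints hold.

Yes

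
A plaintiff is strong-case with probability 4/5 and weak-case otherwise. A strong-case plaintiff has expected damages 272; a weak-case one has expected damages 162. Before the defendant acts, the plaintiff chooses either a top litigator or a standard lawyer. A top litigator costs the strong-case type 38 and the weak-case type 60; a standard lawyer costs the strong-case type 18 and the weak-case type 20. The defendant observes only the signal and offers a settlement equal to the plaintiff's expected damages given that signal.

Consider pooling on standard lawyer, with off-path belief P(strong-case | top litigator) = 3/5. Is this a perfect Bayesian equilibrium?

At the pooled signal (standard lawyer) the defendant holds the prior 4/5 and pays 4/5·272 + 1/5·162 = 250. Off-path (top litigator) belief 3/5 gives 3/5·272 + 2/5·162 = 228.
Strong-case: standard lawyer gives 250 − 18 = 232; top litigator gives 228 − 38 = 190. Stays. ✓
Weak-case: standard lawyer gives 250 − 20 = 230; top litigator gives 228 − 60 = 168. Stays. ✓

Yes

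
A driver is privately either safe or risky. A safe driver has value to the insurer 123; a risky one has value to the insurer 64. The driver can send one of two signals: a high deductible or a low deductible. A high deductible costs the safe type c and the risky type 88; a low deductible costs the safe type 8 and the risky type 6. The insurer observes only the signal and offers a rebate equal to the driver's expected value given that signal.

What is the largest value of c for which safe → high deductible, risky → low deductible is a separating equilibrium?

Under separation: high deductible → safe (pays 123); low deductible → risky (pays 64).
Risky: 64 − 6 = 58 ≥ 123 − 88 = 35. Holds regardless of c. ✓
Safe: 123 − c ≥ 64 − 8, so c ≤ 123 − 56 = 67.

67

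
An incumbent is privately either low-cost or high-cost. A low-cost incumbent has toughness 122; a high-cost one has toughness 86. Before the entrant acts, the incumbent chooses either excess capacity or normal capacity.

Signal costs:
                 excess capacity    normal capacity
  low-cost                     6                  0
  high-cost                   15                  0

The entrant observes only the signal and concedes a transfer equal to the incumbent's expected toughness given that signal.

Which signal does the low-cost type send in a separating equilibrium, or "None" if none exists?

None

Try low-cost → excess capacity, high-cost → normal capacity:
  If types separate, excess capacity earns payment 122 and normal capacity earns 86.
  Low-cost: excess capacity gives 122 − 6 = 116; normal capacity gives 86 − 0 = 86. No deviation. ✓
  High-cost: normal capacity gives 86 − 0 = 86; excess capacity gives 122 − 15 = 107. Would deviate. ✗
Try low-cost → normal capacity, high-cost → excess capacity:
  If types separate, normal capacity earns payment 122 and excess capacity earns 86.
  Low-cost: normal capacity gives 122 − 0 = 122; excess capacity gives 86 − 6 = 80. No deviation. ✓
  High-cost: excess capacity gives 86 − 15 = 71; normal capacity gives 122 − 0 = 122. Would deviate. ✗
Neither assignment is incentive-compatible.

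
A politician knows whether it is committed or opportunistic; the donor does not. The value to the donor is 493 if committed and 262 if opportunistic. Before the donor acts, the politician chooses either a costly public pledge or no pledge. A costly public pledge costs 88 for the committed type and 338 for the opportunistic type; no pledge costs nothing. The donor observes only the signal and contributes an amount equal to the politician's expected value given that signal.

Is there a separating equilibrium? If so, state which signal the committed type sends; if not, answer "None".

Try committed → pledge, opportunistic → no pledge:
  If types separate, pledge earns payment 493 and no pledge earns 262.
  Committed: pledge gives 493 − 88 = 405; no pledge gives 262 − 0 = 262. No deviation. ✓
  Opportunistic: no pledge gives 262 − 0 = 262; pledge gives 493 − 338 = 155. No deviation. ✓
Both hold — the committed type sends pledge.

pledge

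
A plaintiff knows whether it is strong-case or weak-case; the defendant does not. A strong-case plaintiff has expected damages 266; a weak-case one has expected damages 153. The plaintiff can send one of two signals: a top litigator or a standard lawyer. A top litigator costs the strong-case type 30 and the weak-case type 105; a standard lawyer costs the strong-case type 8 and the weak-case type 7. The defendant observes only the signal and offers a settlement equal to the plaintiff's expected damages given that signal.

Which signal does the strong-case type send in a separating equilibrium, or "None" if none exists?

None

Try strong-case → top litigator, weak-case → standard lawyer:
  If types separate, top litigator earns payment 266 and standard lawyer earns 153.
  Strong-case: top litigator gives 266 − 30 = 236; standard lawyer gives 153 − 8 = 145. No deviation. ✓
  Weak-case: standard lawyer gives 153 − 7 = 146; top litigator gives 266 − 105 = 161. Would deviate. ✗
Try strong-case → standard lawyer, weak-case → top litigator:
  If types separate, standard lawyer earns payment 266 and top litigator earns 153.
  Strong-case: standard lawyer gives 266 − 8 = 258; top litigator gives 153 − 30 = 123. No deviation. ✓
  Weak-case: top litigator gives 153 − 105 = 48; standard lawyer gives 266 − 7 = 259. Would deviate. ✗
Neither assignment is incentive-compatible.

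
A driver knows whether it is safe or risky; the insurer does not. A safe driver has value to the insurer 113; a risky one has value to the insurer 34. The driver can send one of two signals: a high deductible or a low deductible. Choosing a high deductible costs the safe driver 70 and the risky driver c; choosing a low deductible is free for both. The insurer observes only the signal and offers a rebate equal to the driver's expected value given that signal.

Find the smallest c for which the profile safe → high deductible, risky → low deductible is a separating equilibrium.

79

Under separation: high deductible → safe (pays 113); low deductible → risky (pays 34).
Safe: 113 − 70 = 43 ≥ 34 − 0 = 34. Holds regardless of c. ✓
Risky: 34 − 0 ≥ 113 − c, so c ≥ 113 − 34 = 79.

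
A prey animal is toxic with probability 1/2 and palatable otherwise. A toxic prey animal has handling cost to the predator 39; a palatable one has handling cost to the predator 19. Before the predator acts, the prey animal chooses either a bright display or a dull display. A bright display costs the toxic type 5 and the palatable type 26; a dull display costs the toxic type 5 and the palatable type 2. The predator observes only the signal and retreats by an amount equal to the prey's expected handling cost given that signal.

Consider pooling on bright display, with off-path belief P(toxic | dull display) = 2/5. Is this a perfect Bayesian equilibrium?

No

At the pooled signal (bright display) the predator holds the prior 1/2 and pays 1/2·39 + 1/2·19 = 29. Off-path (dull display) belief 2/5 gives 2/5·39 + 3/5·19 = 27.
Toxic: bright display gives 29 − 5 = 24; dull display gives 27 − 5 = 22. Stays. ✓
Palatable: bright display gives 29 − 26 = 3; dull display gives 27 − 2 = 25. Deviates. ✗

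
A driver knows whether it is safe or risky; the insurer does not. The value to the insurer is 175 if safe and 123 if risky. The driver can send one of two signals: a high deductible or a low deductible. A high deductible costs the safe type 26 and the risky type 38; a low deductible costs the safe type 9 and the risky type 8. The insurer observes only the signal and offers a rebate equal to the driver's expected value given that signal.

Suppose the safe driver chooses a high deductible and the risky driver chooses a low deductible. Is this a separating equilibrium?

No

If types separate, high deductible earns payment 175 and low deductible earns 123.
Safe: high deductible gives 175 − 26 = 149; low deductible gives 123 − 9 = 114. No deviation. ✓
Risky: low deductible gives 123 − 8 = 115; high deductible gives 175 − 38 = 137. Would deviate. ✗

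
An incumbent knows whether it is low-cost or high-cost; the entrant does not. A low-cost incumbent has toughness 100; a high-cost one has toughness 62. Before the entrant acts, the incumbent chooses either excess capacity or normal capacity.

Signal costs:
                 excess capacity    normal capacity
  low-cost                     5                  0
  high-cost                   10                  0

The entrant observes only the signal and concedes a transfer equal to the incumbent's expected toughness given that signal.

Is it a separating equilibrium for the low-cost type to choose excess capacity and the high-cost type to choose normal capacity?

No

If types separate, excess capacity earns payment 100 and normal capacity earns 62.
Low-cost: excess capacity gives 100 − 5 = 95; normal capacity gives 62 − 0 = 62. No deviation. ✓
High-cost: normal capacity gives 62 − 0 = 62; excess capacity gives 100 − 10 = 90. Would deviate. ✗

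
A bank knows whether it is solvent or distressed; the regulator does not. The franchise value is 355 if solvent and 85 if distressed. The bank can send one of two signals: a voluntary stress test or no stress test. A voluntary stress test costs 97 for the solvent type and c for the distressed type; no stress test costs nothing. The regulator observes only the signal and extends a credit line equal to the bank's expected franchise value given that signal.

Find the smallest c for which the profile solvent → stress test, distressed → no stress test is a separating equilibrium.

Under separation: stress test → solvent (pays 355); no stress test → distressed (pays 85).
Solvent: 355 − 97 = 258 ≥ 85 − 0 = 85. Holds regardless of c. ✓
Distressed: 85 − 0 ≥ 355 − c, so c ≥ 355 − 85 = 270.

270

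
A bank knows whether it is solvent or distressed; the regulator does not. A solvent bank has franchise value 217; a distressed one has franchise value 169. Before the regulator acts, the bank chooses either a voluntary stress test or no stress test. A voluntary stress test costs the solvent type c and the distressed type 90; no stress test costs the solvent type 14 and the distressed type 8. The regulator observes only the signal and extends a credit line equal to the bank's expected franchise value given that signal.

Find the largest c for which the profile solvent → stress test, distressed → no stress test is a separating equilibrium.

Under separation: stress test → solvent (pays 217); no stress test → distressed (pays 169).
Distressed: 169 − 8 = 161 ≥ 217 − 90 = 127. Holds regardless of c. ✓
Solvent: 217 − c ≥ 169 − 14, so c ≤ 217 − 155 = 62.

62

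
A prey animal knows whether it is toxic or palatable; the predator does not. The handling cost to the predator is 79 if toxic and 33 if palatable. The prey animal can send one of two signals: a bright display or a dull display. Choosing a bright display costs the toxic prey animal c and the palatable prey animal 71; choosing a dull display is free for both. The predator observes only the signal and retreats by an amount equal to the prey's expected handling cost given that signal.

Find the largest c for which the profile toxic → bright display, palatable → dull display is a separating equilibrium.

Under separation: bright display → toxic (pays 79); dull display → palatable (pays 33).
Palatable: 33 − 0 = 33 ≥ 79 − 71 = 8. Holds regardless of c. ✓
Toxic: 79 − c ≥ 33 − 0, so c ≤ 79 − 33 = 46.

46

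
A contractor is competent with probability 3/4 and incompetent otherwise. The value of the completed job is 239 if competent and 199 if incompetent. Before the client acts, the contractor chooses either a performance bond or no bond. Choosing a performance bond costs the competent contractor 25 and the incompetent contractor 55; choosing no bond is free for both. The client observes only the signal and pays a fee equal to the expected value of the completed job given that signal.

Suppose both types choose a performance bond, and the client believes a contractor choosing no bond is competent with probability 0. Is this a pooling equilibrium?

No

At the pooled signal (bond) the client holds the prior 3/4 and pays 3/4·239 + 1/4·199 = 229. Off-path (no bond) belief 0 gives 0·239 + 1·199 = 199.
Competent: bond gives 229 − 25 = 204; no bond gives 199 − 0 = 199. Stays. ✓
Incompetent: bond gives 229 − 55 = 174; no bond gives 199 − 0 = 199. Deviates. ✗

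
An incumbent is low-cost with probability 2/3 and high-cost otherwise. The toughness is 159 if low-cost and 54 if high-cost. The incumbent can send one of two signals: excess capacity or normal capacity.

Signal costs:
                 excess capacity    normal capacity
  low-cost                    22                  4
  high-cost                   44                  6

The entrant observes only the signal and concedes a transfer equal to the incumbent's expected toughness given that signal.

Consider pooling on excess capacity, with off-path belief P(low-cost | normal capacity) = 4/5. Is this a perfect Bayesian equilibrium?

No

On the equilibrium path (excess capacity) the entrant holds the prior 2/3 and pays 2/3·159 + 1/3·54 = 124. Off-path (normal capacity) belief 4/5 gives 4/5·159 + 1/5·54 = 138.
Low-cost: excess capacity gives 124 − 22 = 102; normal capacity gives 138 − 4 = 134. Deviates. ✗
High-cost: excess capacity gives 124 − 44 = 80; normal capacity gives 138 − 6 = 132. Deviates. ✗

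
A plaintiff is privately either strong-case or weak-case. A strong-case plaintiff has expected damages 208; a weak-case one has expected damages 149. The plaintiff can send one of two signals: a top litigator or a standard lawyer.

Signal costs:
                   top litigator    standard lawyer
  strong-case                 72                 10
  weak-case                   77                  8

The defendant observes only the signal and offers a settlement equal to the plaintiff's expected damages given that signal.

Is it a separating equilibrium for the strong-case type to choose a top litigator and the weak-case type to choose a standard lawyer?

No

If types separate, top litigator earns payment 208 and standard lawyer earns 149.
Strong-case: top litigator gives 208 − 72 = 136; standard lawyer gives 149 − 10 = 139. Would deviate. ✗
Weak-case: standard lawyer gives 149 − 8 = 141; top litigator gives 208 − 77 = 131. No deviation. ✓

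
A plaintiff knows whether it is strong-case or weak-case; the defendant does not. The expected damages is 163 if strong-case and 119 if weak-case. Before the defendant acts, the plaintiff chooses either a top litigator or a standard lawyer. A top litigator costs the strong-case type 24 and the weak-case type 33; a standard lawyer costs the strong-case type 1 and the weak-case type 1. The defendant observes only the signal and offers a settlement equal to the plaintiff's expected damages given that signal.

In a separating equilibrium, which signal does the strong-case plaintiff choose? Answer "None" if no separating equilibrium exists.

Try strong-case → top litigator, weak-case → standard lawyer:
  Under separation the defendant infers type exactly: top litigator → strong-case (pays 163), standard lawyer → weak-case (pays 119).
  Strong-case: top litigator gives 163 − 24 = 139; standard lawyer gives 119 − 1 = 118. No deviation. ✓
  Weak-case: standard lawyer gives 119 − 1 = 118; top litigator gives 163 − 33 = 130. Would deviate. ✗
Try strong-case → standard lawyer, weak-case → top litigator:
  Under separation the defendant infers type exactly: standard lawyer → strong-case (pays 163), top litigator → weak-case (pays 119).
  Strong-case: standard lawyer gives 163 − 1 = 162; top litigator gives 119 − 24 = 95. No deviation. ✓
  Weak-case: top litigator gives 119 − 33 = 86; standard lawyer gives 163 − 1 = 162. Would deviate. ✗
Neither assignment is incentive-compatible.

None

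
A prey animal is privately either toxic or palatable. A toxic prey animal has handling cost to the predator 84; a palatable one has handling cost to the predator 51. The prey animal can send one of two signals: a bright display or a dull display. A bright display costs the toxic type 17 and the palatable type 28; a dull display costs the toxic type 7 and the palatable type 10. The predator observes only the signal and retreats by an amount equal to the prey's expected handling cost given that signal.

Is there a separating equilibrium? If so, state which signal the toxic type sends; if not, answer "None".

None

Try toxic → bright display, palatable → dull display:
  If types separate, bright display earns payment 84 and dull display earns 51.
  Toxic: bright display gives 84 − 17 = 67; dull display gives 51 − 7 = 44. No deviation. ✓
  Palatable: dull display gives 51 − 10 = 41; bright display gives 84 − 28 = 56. Would deviate. ✗
Try toxic → dull display, palatable → bright display:
  If types separate, dull display earns payment 84 and bright display earns 51.
  Toxic: dull display gives 84 − 7 = 77; bright display gives 51 − 17 = 34. No deviation. ✓
  Palatable: bright display gives 51 − 28 = 23; dull display gives 84 − 10 = 74. Would deviate. ✗
Neither assignment is incentive-compatible.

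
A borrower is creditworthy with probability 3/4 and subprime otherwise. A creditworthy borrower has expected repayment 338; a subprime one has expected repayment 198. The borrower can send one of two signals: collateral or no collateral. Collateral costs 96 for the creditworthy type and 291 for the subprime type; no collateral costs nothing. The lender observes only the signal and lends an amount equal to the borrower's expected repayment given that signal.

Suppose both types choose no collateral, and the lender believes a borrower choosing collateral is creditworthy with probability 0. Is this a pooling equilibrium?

At the pooled signal (no collateral) the lender holds the prior 3/4 and pays 3/4·338 + 1/4·198 = 303. Off-path (collateral) belief 0 gives 0·338 + 1·198 = 198.
Creditworthy: no collateral gives 303 − 0 = 303; collateral gives 198 − 96 = 102. Stays. ✓
Subprime: no collateral gives 303 − 0 = 303; collateral gives 198 − 291 = -93. Stays. ✓

Yes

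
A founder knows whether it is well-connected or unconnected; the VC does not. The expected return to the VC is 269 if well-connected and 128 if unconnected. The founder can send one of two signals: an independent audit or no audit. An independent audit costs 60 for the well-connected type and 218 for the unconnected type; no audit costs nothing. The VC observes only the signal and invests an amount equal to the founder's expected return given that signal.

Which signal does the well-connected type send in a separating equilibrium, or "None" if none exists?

Try well-connected → audit, unconnected → no audit:
  If types separate, audit earns payment 269 and no audit earns 128.
  Well-connected: audit gives 269 − 60 = 209; no audit gives 128 − 0 = 128. No deviation. ✓
  Unconnected: no audit gives 128 − 0 = 128; audit gives 269 − 218 = 51. No deviation. ✓
Both hold — the well-connected type sends audit.

audit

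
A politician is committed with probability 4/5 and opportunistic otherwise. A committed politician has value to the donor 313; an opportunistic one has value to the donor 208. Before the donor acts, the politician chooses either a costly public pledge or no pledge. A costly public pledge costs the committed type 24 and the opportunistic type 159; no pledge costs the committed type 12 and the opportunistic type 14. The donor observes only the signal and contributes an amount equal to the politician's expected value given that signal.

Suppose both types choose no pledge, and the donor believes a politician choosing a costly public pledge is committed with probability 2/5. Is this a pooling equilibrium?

Yes

On the equilibrium path (no pledge) the donor holds the prior 4/5 and pays 4/5·313 + 1/5·208 = 292. Off-path (pledge) belief 2/5 gives 2/5·313 + 3/5·208 = 250.
Committed: no pledge gives 292 − 12 = 280; pledge gives 250 − 24 = 226. Stays. ✓
Opportunistic: no pledge gives 292 − 14 = 278; pledge gives 250 − 159 = 91. Stays. ✓
Beliefs are Bayes-consistent on-path and both types best-respond.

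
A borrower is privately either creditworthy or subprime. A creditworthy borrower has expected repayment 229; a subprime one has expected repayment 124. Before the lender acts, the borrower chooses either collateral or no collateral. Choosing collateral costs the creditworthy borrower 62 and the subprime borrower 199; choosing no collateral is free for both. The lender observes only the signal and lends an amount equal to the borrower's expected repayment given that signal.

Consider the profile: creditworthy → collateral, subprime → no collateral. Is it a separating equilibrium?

If types separate, collateral earns payment 229 and no collateral earns 124.
Creditworthy: collateral gives 229 − 62 = 167; no collateral gives 124 − 0 = 124. No deviation. ✓
Subprime: no collateral gives 124 − 0 = 124; collateral gives 229 − 199 = 30. No deviation. ✓
Neither type gains from mimicking the other.

Yes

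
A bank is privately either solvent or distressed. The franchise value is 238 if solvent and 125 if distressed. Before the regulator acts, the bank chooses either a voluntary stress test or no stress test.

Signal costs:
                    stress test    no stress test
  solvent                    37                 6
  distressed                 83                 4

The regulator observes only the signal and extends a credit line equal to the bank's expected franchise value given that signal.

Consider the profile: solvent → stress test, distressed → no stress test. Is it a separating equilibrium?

No

Under separation the regulator infers type exactly: stress test → solvent (pays 238), no stress test → distressed (pays 125).
Solvent: stress test gives 238 − 37 = 201; no stress test gives 125 − 6 = 119. No deviation. ✓
Distressed: no stress test gives 125 − 4 = 121; stress test gives 238 − 83 = 155. Would deviate. ✗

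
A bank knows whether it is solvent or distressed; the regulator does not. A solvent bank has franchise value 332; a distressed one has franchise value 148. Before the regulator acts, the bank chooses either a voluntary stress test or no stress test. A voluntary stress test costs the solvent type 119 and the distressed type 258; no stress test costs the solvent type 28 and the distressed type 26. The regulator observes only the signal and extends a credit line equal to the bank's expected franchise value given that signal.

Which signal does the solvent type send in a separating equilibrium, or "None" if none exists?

Try solvent → stress test, distressed → no stress test:
  If types separate, stress test earns payment 332 and no stress test earns 148.
  Solvent: stress test gives 332 − 119 = 213; no stress test gives 148 − 28 = 120. No deviation. ✓
  Distressed: no stress test gives 148 − 26 = 122; stress test gives 332 − 258 = 74. No deviation. ✓
Both hold — the solvent type sends stress test.

stress test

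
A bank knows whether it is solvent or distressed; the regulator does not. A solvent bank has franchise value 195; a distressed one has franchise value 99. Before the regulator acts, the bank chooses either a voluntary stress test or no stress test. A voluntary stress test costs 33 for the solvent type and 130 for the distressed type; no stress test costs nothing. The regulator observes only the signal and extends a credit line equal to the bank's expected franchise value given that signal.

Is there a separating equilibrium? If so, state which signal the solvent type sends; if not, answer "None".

stress test

Try solvent → stress test, distressed → no stress test:
  If types separate, stress test earns payment 195 and no stress test earns 99.
  Solvent: stress test gives 195 − 33 = 162; no stress test gives 99 − 0 = 99. No deviation. ✓
  Distressed: no stress test gives 99 − 0 = 99; stress test gives 195 − 130 = 65. No deviation. ✓
Both hold — the solvent type sends stress test.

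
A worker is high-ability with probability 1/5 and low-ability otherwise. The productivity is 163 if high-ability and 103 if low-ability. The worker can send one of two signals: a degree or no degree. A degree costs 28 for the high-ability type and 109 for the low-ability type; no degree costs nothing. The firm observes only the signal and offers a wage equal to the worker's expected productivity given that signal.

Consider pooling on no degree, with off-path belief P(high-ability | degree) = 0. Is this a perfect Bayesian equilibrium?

Yes

At the pooled signal (no degree) the firm holds the prior 1/5 and pays 1/5·163 + 4/5·103 = 115. Off-path (degree) belief 0 gives 0·163 + 1·103 = 103.
High-ability: no degree gives 115 − 0 = 115; degree gives 103 − 28 = 75. Stays. ✓
Low-ability: no degree gives 115 − 0 = 115; degree gives 103 − 109 = -6. Stays. ✓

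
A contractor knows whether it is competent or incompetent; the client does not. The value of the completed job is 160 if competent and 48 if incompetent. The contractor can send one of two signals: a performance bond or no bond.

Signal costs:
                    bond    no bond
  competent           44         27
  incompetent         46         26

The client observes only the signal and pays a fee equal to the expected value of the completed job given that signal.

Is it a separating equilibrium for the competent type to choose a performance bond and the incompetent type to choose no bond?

No

Under separation the client infers type exactly: bond → competent (pays 160), no bond → incompetent (pays 48).
Competent: bond gives 160 − 44 = 116; no bond gives 48 − 27 = 21. No deviation. ✓
Incompetent: no bond gives 48 − 26 = 22; bond gives 160 − 46 = 114. Would deviate. ✗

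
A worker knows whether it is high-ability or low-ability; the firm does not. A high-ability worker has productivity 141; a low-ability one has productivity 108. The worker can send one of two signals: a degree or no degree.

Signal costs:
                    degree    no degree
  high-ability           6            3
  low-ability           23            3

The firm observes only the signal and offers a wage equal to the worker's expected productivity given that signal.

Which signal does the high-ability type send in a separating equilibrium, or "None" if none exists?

None

Try high-ability → degree, low-ability → no degree:
  Under separation the firm infers type exactly: degree → high-ability (pays 141), no degree → low-ability (pays 108).
  High-ability: degree gives 141 − 6 = 135; no degree gives 108 − 3 = 105. No deviation. ✓
  Low-ability: no degree gives 108 − 3 = 105; degree gives 141 − 23 = 118. Would deviate. ✗
Try high-ability → no degree, low-ability → degree:
  Under separation the firm infers type exactly: no degree → high-ability (pays 141), degree → low-ability (pays 108).
  High-ability: no degree gives 141 − 3 = 138; degree gives 108 − 6 = 102. No deviation. ✓
  Low-ability: degree gives 108 − 23 = 85; no degree gives 141 − 3 = 138. Would deviate. ✗
Neither assignment is incentive-compatible.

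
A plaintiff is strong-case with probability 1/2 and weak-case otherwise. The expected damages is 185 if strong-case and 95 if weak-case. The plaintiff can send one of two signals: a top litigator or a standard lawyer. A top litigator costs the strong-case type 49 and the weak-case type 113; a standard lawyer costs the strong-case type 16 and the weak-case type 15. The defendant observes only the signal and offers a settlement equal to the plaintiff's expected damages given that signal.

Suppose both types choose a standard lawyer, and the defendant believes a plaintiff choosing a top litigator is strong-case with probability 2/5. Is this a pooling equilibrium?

Yes

At the pooled signal (standard lawyer) the defendant holds the prior 1/2 and pays 1/2·185 + 1/2·95 = 140. Off-path (top litigator) belief 2/5 gives 2/5·185 + 3/5·95 = 131.
Strong-case: standard lawyer gives 140 − 16 = 124; top litigator gives 131 − 49 = 82. Stays. ✓
Weak-case: standard lawyer gives 140 − 15 = 125; top litigator gives 131 − 113 = 18. Stays. ✓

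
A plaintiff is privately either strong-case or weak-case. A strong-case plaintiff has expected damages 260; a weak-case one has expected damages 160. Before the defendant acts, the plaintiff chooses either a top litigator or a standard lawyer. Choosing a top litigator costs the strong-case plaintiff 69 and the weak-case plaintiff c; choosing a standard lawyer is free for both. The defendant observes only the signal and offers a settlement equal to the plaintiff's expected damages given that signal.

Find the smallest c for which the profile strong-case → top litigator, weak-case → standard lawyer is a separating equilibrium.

100

Under separation: top litigator → strong-case (pays 260); standard lawyer → weak-case (pays 160).
Strong-case: 260 − 69 = 191 ≥ 160 − 0 = 160. Holds regardless of c. ✓
Weak-case: 160 − 0 ≥ 260 − c, so c ≥ 260 − 160 = 100.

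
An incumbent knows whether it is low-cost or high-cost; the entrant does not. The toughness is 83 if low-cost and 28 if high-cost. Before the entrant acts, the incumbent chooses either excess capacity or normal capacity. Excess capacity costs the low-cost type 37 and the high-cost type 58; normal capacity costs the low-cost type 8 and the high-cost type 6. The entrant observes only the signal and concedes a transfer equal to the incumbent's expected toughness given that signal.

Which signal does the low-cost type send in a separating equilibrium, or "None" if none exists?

None

Try low-cost → excess capacity, high-cost → normal capacity:
  Under separation the entrant infers type exactly: excess capacity → low-cost (pays 83), normal capacity → high-cost (pays 28).
  Low-cost: excess capacity gives 83 − 37 = 46; normal capacity gives 28 − 8 = 20. No deviation. ✓
  High-cost: normal capacity gives 28 − 6 = 22; excess capacity gives 83 − 58 = 25. Would deviate. ✗
Try low-cost → normal capacity, high-cost → excess capacity:
  Under separation the entrant infers type exactly: normal capacity → low-cost (pays 83), excess capacity → high-cost (pays 28).
  Low-cost: normal capacity gives 83 − 8 = 75; excess capacity gives 28 − 37 = -9. No deviation. ✓
  High-cost: excess capacity gives 28 − 58 = -30; normal capacity gives 83 − 6 = 77. Would deviate. ✗
Neither assignment is incentive-compatible.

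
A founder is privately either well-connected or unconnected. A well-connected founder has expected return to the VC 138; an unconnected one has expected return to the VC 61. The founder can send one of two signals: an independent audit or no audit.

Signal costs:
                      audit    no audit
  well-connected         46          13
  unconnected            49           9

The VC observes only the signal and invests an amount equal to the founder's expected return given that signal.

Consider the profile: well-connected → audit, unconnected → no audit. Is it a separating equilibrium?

No

Under separation the VC infers type exactly: audit → well-connected (pays 138), no audit → unconnected (pays 61).
Well-connected: audit gives 138 − 46 = 92; no audit gives 61 − 13 = 48. No deviation. ✓
Unconnected: no audit gives 61 − 9 = 52; audit gives 138 − 49 = 89. Would deviate. ✗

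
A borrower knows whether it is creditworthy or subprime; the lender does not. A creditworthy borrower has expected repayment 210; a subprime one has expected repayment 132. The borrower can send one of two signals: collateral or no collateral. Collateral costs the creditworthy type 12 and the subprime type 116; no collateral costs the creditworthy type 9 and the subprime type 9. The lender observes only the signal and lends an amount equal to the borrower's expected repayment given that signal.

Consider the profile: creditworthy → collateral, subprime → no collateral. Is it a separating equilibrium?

Yes

Under separation the lender infers type exactly: collateral → creditworthy (pays 210), no collateral → subprime (pays 132).
Creditworthy: collateral gives 210 − 12 = 198; no collateral gives 132 − 9 = 123. No deviation. ✓
Subprime: no collateral gives 132 − 9 = 123; collateral gives 210 − 116 = 94. No deviation. ✓
Both incentive constraints hold.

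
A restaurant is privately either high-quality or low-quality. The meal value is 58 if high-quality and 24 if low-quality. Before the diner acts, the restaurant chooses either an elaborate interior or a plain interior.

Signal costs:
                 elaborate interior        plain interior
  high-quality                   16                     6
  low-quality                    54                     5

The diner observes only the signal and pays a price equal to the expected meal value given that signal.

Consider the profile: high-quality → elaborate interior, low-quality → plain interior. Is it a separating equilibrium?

Yes

If types separate, elaborate interior earns payment 58 and plain interior earns 24.
High-quality: elaborate interior gives 58 − 16 = 42; plain interior gives 24 − 6 = 18. No deviation. ✓
Low-quality: plain interior gives 24 − 5 = 19; elaborate interior gives 58 − 54 = 4. No deviation. ✓
Neither type gains from mimicking the other.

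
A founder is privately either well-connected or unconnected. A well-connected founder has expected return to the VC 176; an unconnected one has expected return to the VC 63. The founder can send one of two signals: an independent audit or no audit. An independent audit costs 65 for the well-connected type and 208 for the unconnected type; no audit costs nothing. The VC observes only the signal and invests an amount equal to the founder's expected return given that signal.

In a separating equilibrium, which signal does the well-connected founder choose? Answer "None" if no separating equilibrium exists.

audit

Try well-connected → audit, unconnected → no audit:
  If types separate, audit earns payment 176 and no audit earns 63.
  Well-connected: audit gives 176 − 65 = 111; no audit gives 63 − 0 = 63. No deviation. ✓
  Unconnected: no audit gives 63 − 0 = 63; audit gives 176 − 208 = -32. No deviation. ✓
Both hold — the well-connected type sends audit.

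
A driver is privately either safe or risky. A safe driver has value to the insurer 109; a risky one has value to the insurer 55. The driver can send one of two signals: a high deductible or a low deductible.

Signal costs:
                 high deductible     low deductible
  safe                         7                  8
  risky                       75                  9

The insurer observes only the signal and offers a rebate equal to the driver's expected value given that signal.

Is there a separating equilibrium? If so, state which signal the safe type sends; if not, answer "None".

Try safe → high deductible, risky → low deductible:
  Under separation the insurer infers type exactly: high deductible → safe (pays 109), low deductible → risky (pays 55).
  Safe: high deductible gives 109 − 7 = 102; low deductible gives 55 − 8 = 47. No deviation. ✓
  Risky: low deductible gives 55 − 9 = 46; high deductible gives 109 − 75 = 34. No deviation. ✓
Both hold — the safe type sends high deductible.

high deductible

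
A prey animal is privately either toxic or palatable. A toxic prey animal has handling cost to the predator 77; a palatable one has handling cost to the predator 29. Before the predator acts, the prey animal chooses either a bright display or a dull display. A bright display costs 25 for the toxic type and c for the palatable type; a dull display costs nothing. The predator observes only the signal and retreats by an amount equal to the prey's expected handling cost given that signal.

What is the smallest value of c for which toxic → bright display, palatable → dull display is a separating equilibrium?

48

Under separation: bright display → toxic (pays 77); dull display → palatable (pays 29).
Toxic: 77 − 25 = 52 ≥ 29 − 0 = 29. Holds regardless of c. ✓
Palatable: 29 − 0 ≥ 77 − c, so c ≥ 77 − 29 = 48.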